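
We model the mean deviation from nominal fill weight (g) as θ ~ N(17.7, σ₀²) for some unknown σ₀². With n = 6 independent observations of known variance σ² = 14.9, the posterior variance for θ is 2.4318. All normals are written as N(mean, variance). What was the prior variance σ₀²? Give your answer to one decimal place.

σ₀² = 117.2

For the Normal–Normal model with known σ², precisions add: τ_n = τ₀ + n/σ².
So 1/σ₀² = 1/2.4318 − 6/14.9 = 0.411218 − 0.402685 = 0.008533.
Hence σ₀² = 1/0.008533 ≈ 117.2.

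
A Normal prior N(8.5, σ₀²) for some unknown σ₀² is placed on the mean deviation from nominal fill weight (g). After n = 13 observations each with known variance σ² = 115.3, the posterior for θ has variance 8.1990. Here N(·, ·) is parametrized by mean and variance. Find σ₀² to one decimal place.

For the Normal–Normal model with known σ², precisions add: τ_n = τ₀ + n/σ².
So 1/σ₀² = 1/8.1990 − 13/115.3 = 0.121966 − 0.112749 = 0.009217.
Hence σ₀² = 1/0.009217 ≈ 108.5.

σ₀² = 108.5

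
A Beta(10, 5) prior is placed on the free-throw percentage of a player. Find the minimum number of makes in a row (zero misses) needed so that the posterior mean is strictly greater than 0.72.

k = 3

After k makes and 0 misses the posterior is Beta(10+k, 5), with mean (10+k)/(10+5+k).
Set (10+k)/(15+k) > 0.72 and solve: k > (0.72·15 − 10)/(1 − 0.72) = 2.857.
The smallest integer exceeding 2.857 is 3, and checking k=3: (13)/(18) = 0.7222 > 0.72.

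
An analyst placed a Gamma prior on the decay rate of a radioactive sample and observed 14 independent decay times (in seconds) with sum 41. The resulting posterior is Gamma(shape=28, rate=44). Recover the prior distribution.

For an exponential likelihood with a Gamma(α, β) prior on the rate, n observations with total T give posterior Gamma(α+n, β+T).
So α = 28 − 14 = 14 and β = 44 − 41 = 3.

Gamma(shape=14, rate=3)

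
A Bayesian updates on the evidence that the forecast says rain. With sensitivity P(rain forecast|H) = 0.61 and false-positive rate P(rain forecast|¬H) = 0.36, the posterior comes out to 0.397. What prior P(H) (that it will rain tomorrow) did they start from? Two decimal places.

P(H) = 0.28

Bayes' rule in odds form gives O(H|E) = O(H)·[P(E|H)/P(E|¬H)], hence O(H) = O(H|E)/LR.
Posterior odds = 0.397/(1−0.397) = 0.6584. LR = 0.61/0.36 = 1.6944.
Prior odds = 0.6584/1.6944 = 0.3886, so P(H) = 0.3886/(1+0.3886) ≈ 0.28.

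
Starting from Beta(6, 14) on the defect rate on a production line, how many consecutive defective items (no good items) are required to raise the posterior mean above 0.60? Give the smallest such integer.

k = 16

After k defective items and 0 good items the posterior is Beta(6+k, 14), with mean (6+k)/(6+14+k).
Set (6+k)/(20+k) > 0.60 and solve: k > (0.60·20 − 6)/(1 − 0.60) = 15.000.
The smallest integer exceeding 15.000 is 16.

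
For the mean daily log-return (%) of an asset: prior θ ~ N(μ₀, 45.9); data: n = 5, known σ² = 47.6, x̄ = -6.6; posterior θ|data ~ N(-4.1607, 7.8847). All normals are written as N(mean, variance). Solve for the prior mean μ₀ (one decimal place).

With known observation variance, the Normal–Normal posterior has precision τ_n = τ₀ + n/σ² and mean μ_n = (τ₀μ₀ + (n/σ²)x̄)/τ_n.
Here τ₀ = 1/45.9 = 0.021786 and τ_data = 5/47.6 = 0.105042, so τ_n = 0.126828.
Rearranging for μ₀: μ₀ = (μ_n·τ_n − τ_data·x̄)/τ₀ = (-4.1607·0.126828 − 0.105042·-6.6) / 0.021786 = 0.165584/0.021786 ≈ 7.6.

μ₀ = 7.6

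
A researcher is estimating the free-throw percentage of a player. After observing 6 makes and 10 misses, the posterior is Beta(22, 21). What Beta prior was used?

A Beta(α, β) prior with s successes and f failures in binomial data gives a Beta(α+s, β+f) posterior.
So α = 22 − 6 = 16 and β = 21 − 10 = 11.

Beta(16, 11)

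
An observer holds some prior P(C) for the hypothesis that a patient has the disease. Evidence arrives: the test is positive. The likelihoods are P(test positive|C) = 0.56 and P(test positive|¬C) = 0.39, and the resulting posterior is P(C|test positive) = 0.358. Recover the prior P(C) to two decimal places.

In odds form, posterior odds = prior odds × likelihood ratio, so prior odds = posterior odds ÷ LR.
Posterior odds = 0.358/(1−0.358) = 0.5576. LR = 0.56/0.39 = 1.4359.
Prior odds = 0.5576/1.4359 = 0.3883, so P(C) = 0.3883/(1+0.3883) ≈ 0.28.

P(C) = 0.28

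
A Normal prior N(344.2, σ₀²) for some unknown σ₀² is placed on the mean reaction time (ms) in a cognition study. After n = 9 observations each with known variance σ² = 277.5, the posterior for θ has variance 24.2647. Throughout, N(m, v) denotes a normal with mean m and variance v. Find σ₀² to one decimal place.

σ₀² = 113.9

For the Normal–Normal model with known σ², precisions add: τ_n = τ₀ + n/σ².
So 1/σ₀² = 1/24.2647 − 9/277.5 = 0.041212 − 0.032432 = 0.008780.
Hence σ₀² = 1/0.008780 ≈ 113.9.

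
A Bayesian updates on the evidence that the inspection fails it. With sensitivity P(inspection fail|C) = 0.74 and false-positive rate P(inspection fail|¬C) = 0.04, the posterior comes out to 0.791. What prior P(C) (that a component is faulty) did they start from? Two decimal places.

In odds form, posterior odds = prior odds × likelihood ratio, so prior odds = posterior odds ÷ LR.
Posterior odds = 0.791/(1−0.791) = 3.7847. LR = 0.74/0.04 = 18.5000.
Prior odds = 3.7847/18.5000 = 0.2046, so P(C) = 0.2046/(1+0.2046) ≈ 0.17.

P(C) = 0.17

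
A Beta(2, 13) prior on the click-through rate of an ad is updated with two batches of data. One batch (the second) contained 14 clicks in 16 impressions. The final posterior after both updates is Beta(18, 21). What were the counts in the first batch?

Sequential conjugate updates are equivalent to a single update on the pooled data, so total successes = posterior α − prior α and total failures = posterior β − prior β.
Total across both batches: 18−2=16 clicks, 21−13=8 non-clicks.
Subtract the second batch: 16−14=2 clicks and 8−2=6 non-clicks.

2 clicks and 6 non-clicks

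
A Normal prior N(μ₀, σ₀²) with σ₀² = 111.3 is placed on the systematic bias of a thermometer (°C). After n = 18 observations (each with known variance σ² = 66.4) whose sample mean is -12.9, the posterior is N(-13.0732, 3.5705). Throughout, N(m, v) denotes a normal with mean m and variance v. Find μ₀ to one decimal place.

The posterior mean is a precision-weighted average: μ_n = (τ₀μ₀ + τ_data·x̄)/(τ₀+τ_data), with τ₀=1/σ₀² and τ_data=n/σ².
Here τ₀ = 1/111.3 = 0.008985 and τ_data = 18/66.4 = 0.271084, so τ_n = 0.280069.
Rearranging for μ₀: μ₀ = (μ_n·τ_n − τ_data·x̄)/τ₀ = (-13.0732·0.280069 − 0.271084·-12.9) / 0.008985 = -0.164414/0.008985 ≈ -18.3.

μ₀ = -18.3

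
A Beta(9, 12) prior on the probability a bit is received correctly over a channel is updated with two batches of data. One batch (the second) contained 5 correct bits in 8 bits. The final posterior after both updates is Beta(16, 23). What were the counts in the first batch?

Sequential conjugate updates are equivalent to a single update on the pooled data, so total successes = posterior α − prior α and total failures = posterior β − prior β.
Total across both batches: 16−9=7 correct bits, 23−12=11 errors.
Subtract the second batch: 7−5=2 correct bits and 11−3=8 errors.

2 correct bits and 8 errors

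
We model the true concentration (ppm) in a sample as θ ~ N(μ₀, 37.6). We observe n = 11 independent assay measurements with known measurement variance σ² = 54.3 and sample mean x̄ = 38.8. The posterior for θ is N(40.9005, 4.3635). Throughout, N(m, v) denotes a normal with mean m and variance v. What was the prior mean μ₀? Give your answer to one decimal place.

With known observation variance, the Normal–Normal posterior has precision τ_n = τ₀ + n/σ² and mean μ_n = (τ₀μ₀ + (n/σ²)x̄)/τ_n.
Here τ₀ = 1/37.6 = 0.026596 and τ_data = 11/54.3 = 0.202578, so τ_n = 0.229174.
Rearranging for μ₀: μ₀ = (μ_n·τ_n − τ_data·x̄)/τ₀ = (40.9005·0.229174 − 0.202578·38.8) / 0.026596 = 1.513305/0.026596 ≈ 56.9.

μ₀ = 56.9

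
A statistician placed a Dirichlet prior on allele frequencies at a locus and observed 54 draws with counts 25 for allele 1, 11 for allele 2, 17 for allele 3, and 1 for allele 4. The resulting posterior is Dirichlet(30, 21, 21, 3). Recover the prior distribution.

Dirichlet(5, 10, 4, 2)

For a Dirichlet(α) prior with multinomial counts c, the posterior is Dirichlet(α + c) componentwise.
Subtract each count from the matching posterior parameter: 30−25=5, 21−11=10, 21−17=4, 3−1=2.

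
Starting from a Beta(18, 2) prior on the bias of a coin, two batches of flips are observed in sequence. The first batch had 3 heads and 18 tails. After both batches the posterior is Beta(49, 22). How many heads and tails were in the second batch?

28 heads and 2 tails

Because Beta–binomial updating is additive in the counts, the combined data contributed (α_post−α_prior, β_post−β_prior) successes and failures.
Total across both batches: 49−18=31 heads, 22−2=20 tails.
Subtract the first batch: 31−3=28 heads and 20−18=2 tails.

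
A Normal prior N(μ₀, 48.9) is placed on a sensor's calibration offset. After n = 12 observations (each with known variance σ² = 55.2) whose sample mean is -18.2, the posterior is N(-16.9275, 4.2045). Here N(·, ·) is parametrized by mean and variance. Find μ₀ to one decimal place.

With known observation variance, the Normal–Normal posterior has precision τ_n = τ₀ + n/σ² and mean μ_n = (τ₀μ₀ + (n/σ²)x̄)/τ_n.
Here τ₀ = 1/48.9 = 0.020450 and τ_data = 12/55.2 = 0.217391, so τ_n = 0.237841.
Rearranging for μ₀: μ₀ = (μ_n·τ_n − τ_data·x̄)/τ₀ = (-16.9275·0.237841 − 0.217391·-18.2) / 0.020450 = -0.069537/0.020450 ≈ -3.4.

μ₀ = -3.4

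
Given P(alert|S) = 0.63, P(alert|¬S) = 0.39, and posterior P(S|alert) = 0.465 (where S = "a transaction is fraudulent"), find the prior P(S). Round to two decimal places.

Bayes' rule in odds form gives O(S|E) = O(S)·[P(E|S)/P(E|¬S)], hence O(S) = O(S|E)/LR.
Posterior odds = 0.465/(1−0.465) = 0.8692. LR = 0.63/0.39 = 1.6154.
Prior odds = 0.8692/1.6154 = 0.5381, so P(S) = 0.5381/(1+0.5381) ≈ 0.35.

P(S) = 0.35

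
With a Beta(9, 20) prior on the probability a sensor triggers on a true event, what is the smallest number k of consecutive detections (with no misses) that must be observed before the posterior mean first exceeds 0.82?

After k detections and 0 misses the posterior is Beta(9+k, 20), with mean (9+k)/(9+20+k).
Set (9+k)/(29+k) > 0.82 and solve: k > (0.82·29 − 9)/(1 − 0.82) = 82.111.
The smallest integer exceeding 82.111 is 83, and checking k=83: (92)/(112) = 0.8214 > 0.82.

k = 83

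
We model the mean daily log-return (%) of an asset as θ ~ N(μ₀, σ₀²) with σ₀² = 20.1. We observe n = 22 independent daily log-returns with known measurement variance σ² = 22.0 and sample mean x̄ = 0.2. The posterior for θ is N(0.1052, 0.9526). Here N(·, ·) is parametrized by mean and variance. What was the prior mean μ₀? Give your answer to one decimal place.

μ₀ = -1.8

With known observation variance, the Normal–Normal posterior has precision τ_n = τ₀ + n/σ² and mean μ_n = (τ₀μ₀ + (n/σ²)x̄)/τ_n.
Here τ₀ = 1/20.1 = 0.049751 and τ_data = 22/22.0 = 1.000000, so τ_n = 1.049751.
Rearranging for μ₀: μ₀ = (μ_n·τ_n − τ_data·x̄)/τ₀ = (0.1052·1.049751 − 1.000000·0.2) / 0.049751 = -0.089566/0.049751 ≈ -1.8.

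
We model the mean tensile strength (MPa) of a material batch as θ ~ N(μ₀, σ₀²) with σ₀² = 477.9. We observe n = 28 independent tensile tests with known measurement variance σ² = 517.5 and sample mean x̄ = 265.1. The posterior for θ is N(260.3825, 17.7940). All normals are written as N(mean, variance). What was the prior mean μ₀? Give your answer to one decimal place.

μ₀ = 138.4

The posterior mean is a precision-weighted average: μ_n = (τ₀μ₀ + τ_data·x̄)/(τ₀+τ_data), with τ₀=1/σ₀² and τ_data=n/σ².
Here τ₀ = 1/477.9 = 0.002092 and τ_data = 28/517.5 = 0.054106, so τ_n = 0.056198.
Rearranging for μ₀: μ₀ = (μ_n·τ_n − τ_data·x̄)/τ₀ = (260.3825·0.056198 − 0.054106·265.1) / 0.002092 = 0.289475/0.002092 ≈ 138.4.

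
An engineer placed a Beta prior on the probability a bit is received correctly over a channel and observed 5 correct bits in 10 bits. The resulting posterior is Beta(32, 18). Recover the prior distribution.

A Beta(a, b) prior with s successes and f failures in binomial data gives a Beta(a+s, b+f) posterior.
Subtract the data counts: 32−5=27, 18−5=13.

Beta(27, 13)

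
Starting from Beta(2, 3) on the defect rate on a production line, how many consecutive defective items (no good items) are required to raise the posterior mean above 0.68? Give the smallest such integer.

k = 5

After k defective items and 0 good items the posterior is Beta(2+k, 3), with mean (2+k)/(2+3+k).
Set (2+k)/(5+k) > 0.68 and solve: k > (0.68·5 − 2)/(1 − 0.68) = 4.375.
The smallest integer exceeding 4.375 is 5, and checking k=5: (7)/(10) = 0.7000 > 0.68.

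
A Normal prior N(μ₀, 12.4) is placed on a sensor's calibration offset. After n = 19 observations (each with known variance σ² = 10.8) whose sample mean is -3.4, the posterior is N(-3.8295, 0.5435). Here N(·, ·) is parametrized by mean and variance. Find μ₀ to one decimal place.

The posterior mean is a precision-weighted average: μ_n = (τ₀μ₀ + τ_data·x̄)/(τ₀+τ_data), with τ₀=1/σ₀² and τ_data=n/σ².
Here τ₀ = 1/12.4 = 0.080645 and τ_data = 19/10.8 = 1.759259, so τ_n = 1.839904.
Rearranging for μ₀: μ₀ = (μ_n·τ_n − τ_data·x̄)/τ₀ = (-3.8295·1.839904 − 1.759259·-3.4) / 0.080645 = -1.064432/0.080645 ≈ -13.2.

μ₀ = -13.2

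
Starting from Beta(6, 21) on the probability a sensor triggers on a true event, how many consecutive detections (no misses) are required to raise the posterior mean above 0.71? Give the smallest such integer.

After k detections and 0 misses the posterior is Beta(6+k, 21), with mean (6+k)/(6+21+k).
Set (6+k)/(27+k) > 0.71 and solve: k > (0.71·27 − 6)/(1 − 0.71) = 45.414.
The smallest integer exceeding 45.414 is 46, and checking k=46: (52)/(73) = 0.7123 > 0.71.

k = 46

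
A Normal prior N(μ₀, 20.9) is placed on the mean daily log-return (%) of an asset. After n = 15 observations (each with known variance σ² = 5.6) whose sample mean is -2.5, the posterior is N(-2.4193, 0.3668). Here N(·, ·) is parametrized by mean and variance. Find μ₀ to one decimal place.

μ₀ = 2.1

With known observation variance, the Normal–Normal posterior has precision τ_n = τ₀ + n/σ² and mean μ_n = (τ₀μ₀ + (n/σ²)x̄)/τ_n.
Here τ₀ = 1/20.9 = 0.047847 and τ_data = 15/5.6 = 2.678571, so τ_n = 2.726418.
Rearranging for μ₀: μ₀ = (μ_n·τ_n − τ_data·x̄)/τ₀ = (-2.4193·2.726418 − 2.678571·-2.5) / 0.047847 = 0.100404/0.047847 ≈ 2.1.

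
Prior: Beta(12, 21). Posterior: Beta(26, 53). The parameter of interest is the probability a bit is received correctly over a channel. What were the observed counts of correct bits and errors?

Under Beta–binomial conjugacy the posterior parameters are (a+s, b+f).
So s = 26 − 12 = 14 and f = 53 − 21 = 32.

14 correct bits and 32 errors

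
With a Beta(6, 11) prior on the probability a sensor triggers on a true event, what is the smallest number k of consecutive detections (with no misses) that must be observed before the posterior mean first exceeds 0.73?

After k detections and 0 misses the posterior is Beta(6+k, 11), with mean (6+k)/(6+11+k).
Set (6+k)/(17+k) > 0.73 and solve: k > (0.73·17 − 6)/(1 − 0.73) = 23.741.
The smallest integer exceeding 23.741 is 24, and checking k=24: (30)/(41) = 0.7317 > 0.73.

k = 24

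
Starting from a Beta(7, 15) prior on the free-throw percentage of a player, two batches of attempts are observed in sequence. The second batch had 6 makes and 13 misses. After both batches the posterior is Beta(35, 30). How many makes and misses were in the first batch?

Sequential conjugate updates are equivalent to a single update on the pooled data, so total successes = posterior α − prior α and total failures = posterior β − prior β.
Total across both batches: 35−7=28 makes, 30−15=15 misses.
Subtract the second batch: 28−6=22 makes and 15−13=2 misses.

22 makes and 2 misses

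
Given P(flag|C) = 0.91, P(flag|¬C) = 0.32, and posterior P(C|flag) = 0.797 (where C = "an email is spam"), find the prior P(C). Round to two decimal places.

P(C) = 0.58

In odds form, posterior odds = prior odds × likelihood ratio, so prior odds = posterior odds ÷ LR.
Posterior odds = 0.797/(1−0.797) = 3.9261. LR = 0.91/0.32 = 2.8438.
Prior odds = 3.9261/2.8438 = 1.3806, so P(C) = 1.3806/(1+1.3806) ≈ 0.58.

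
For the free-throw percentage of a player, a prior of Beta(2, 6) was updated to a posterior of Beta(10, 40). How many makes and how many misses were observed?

A Beta(α, β) prior with s successes and f failures in binomial data gives a Beta(α+s, β+f) posterior.
Match parameters: s=10−2=8, f=40−6=34.

8 makes and 34 misses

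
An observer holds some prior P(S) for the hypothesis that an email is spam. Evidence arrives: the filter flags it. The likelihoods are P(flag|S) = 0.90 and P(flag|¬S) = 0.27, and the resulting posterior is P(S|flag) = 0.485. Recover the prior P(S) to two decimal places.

In odds form, posterior odds = prior odds × likelihood ratio, so prior odds = posterior odds ÷ LR.
Posterior odds = 0.485/(1−0.485) = 0.9417. LR = 0.90/0.27 = 3.3333.
Prior odds = 0.9417/3.3333 = 0.2825, so P(S) = 0.2825/(1+0.2825) ≈ 0.22.

P(S) = 0.22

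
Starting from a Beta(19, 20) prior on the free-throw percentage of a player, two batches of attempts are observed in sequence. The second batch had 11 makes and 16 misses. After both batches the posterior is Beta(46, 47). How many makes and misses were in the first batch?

16 makes and 11 misses

Sequential conjugate updates are equivalent to a single update on the pooled data, so total successes = posterior α − prior α and total failures = posterior β − prior β.
Total across both batches: 46−19=27 makes, 47−20=27 misses.
Subtract the second batch: 27−11=16 makes and 27−16=11 misses.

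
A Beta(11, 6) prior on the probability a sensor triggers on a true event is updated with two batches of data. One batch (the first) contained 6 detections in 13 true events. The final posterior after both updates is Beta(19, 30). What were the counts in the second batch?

2 detections and 17 misses

Sequential conjugate updates are equivalent to a single update on the pooled data, so total successes = posterior α − prior α and total failures = posterior β − prior β.
Total across both batches: 19−11=8 detections, 30−6=24 misses.
Subtract the first batch: 8−6=2 detections and 24−7=17 misses.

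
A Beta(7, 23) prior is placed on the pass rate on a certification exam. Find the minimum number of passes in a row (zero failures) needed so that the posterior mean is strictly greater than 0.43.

After k passes and 0 failures the posterior is Beta(7+k, 23), with mean (7+k)/(7+23+k).
Set (7+k)/(30+k) > 0.43 and solve: k > (0.43·30 − 7)/(1 − 0.43) = 10.351.
The smallest integer exceeding 10.351 is 11, and checking k=11: (18)/(41) = 0.4390 > 0.43.

k = 11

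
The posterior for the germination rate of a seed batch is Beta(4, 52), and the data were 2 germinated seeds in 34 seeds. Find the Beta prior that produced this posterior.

Beta(2, 20)

Beta is conjugate to the binomial likelihood: posterior = Beta(α+s, β+f).
So α = 4 − 2 = 2 and β = 52 − 32 = 20.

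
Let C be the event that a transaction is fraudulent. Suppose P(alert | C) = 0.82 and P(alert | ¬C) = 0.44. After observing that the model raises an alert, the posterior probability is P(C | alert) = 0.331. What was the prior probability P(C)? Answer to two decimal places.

In odds form, posterior odds = prior odds × likelihood ratio, so prior odds = posterior odds ÷ LR.
Posterior odds = 0.331/(1−0.331) = 0.4948. LR = 0.82/0.44 = 1.8636.
Prior odds = 0.4948/1.8636 = 0.2655, so P(C) = 0.2655/(1+0.2655) ≈ 0.21.

P(C) = 0.21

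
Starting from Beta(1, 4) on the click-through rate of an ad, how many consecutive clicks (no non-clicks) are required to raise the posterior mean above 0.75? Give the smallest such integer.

After k clicks and 0 non-clicks the posterior is Beta(1+k, 4), with mean (1+k)/(1+4+k).
Set (1+k)/(5+k) > 0.75 and solve: k > (0.75·5 − 1)/(1 − 0.75) = 11.000.
The smallest integer exceeding 11.000 is 12, and checking k=12: (13)/(17) = 0.7647 > 0.75.

k = 12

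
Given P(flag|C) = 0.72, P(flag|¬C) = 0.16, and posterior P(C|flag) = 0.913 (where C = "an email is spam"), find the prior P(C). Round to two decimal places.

Bayes' rule in odds form gives O(C|E) = O(C)·[P(E|C)/P(E|¬C)], hence O(C) = O(C|E)/LR.
Posterior odds = 0.913/(1−0.913) = 10.4943. LR = 0.72/0.16 = 4.5000.
Prior odds = 10.4943/4.5000 = 2.3321, so P(C) = 2.3321/(1+2.3321) ≈ 0.70.

P(C) = 0.70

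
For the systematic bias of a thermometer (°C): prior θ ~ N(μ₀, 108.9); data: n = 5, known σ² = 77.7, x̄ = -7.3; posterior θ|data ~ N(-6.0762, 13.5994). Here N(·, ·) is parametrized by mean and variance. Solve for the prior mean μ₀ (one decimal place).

μ₀ = 2.5

With known observation variance, the Normal–Normal posterior has precision τ_n = τ₀ + n/σ² and mean μ_n = (τ₀μ₀ + (n/σ²)x̄)/τ_n.
Here τ₀ = 1/108.9 = 0.009183 and τ_data = 5/77.7 = 0.064350, so τ_n = 0.073533.
Rearranging for μ₀: μ₀ = (μ_n·τ_n − τ_data·x̄)/τ₀ = (-6.0762·0.073533 − 0.064350·-7.3) / 0.009183 = 0.022954/0.009183 ≈ 2.5.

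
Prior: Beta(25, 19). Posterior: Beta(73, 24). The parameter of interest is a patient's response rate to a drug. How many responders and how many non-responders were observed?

A Beta(α, β) prior with s successes and f failures in binomial data gives a Beta(α+s, β+f) posterior.
Match parameters: s=73−25=48, f=24−19=5.

48 responders and 5 non-responders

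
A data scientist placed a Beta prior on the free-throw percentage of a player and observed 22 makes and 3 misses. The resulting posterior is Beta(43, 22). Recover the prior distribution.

Beta(21, 19)

Beta is conjugate to the binomial likelihood: posterior = Beta(a+s, b+f).
So a = 43 − 22 = 21 and b = 22 − 3 = 19.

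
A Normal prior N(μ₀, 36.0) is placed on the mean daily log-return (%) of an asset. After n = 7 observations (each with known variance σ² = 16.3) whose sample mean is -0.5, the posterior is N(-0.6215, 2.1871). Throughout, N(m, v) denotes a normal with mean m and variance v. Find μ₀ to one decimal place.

The posterior mean is a precision-weighted average: μ_n = (τ₀μ₀ + τ_data·x̄)/(τ₀+τ_data), with τ₀=1/σ₀² and τ_data=n/σ².
Here τ₀ = 1/36.0 = 0.027778 and τ_data = 7/16.3 = 0.429448, so τ_n = 0.457226.
Rearranging for μ₀: μ₀ = (μ_n·τ_n − τ_data·x̄)/τ₀ = (-0.6215·0.457226 − 0.429448·-0.5) / 0.027778 = -0.069442/0.027778 ≈ -2.5.

μ₀ = -2.5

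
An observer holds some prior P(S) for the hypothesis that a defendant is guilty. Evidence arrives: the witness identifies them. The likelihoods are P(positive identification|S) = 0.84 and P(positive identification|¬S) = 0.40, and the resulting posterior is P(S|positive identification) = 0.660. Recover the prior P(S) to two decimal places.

P(S) = 0.48

Bayes' rule in odds form gives O(S|E) = O(S)·[P(E|S)/P(E|¬S)], hence O(S) = O(S|E)/LR.
Posterior odds = 0.660/(1−0.660) = 1.9412. LR = 0.84/0.40 = 2.1000.
Prior odds = 1.9412/2.1000 = 0.9244, so P(S) = 0.9244/(1+0.9244) ≈ 0.48.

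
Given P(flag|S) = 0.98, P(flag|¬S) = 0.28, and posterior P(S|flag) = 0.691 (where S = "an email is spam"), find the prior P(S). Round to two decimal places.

Bayes' rule in odds form gives O(S|E) = O(S)·[P(E|S)/P(E|¬S)], hence O(S) = O(S|E)/LR.
Posterior odds = 0.691/(1−0.691) = 2.2362. LR = 0.98/0.28 = 3.5000.
Prior odds = 2.2362/3.5000 = 0.6389, so P(S) = 0.6389/(1+0.6389) ≈ 0.39.

P(S) = 0.39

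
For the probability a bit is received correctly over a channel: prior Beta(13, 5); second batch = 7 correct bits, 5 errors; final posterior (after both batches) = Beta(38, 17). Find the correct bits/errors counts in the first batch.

Because Beta–binomial updating is additive in the counts, the combined data contributed (α_post−α_prior, β_post−β_prior) successes and failures.
Total across both batches: 38−13=25 correct bits, 17−5=12 errors.
Subtract the second batch: 25−7=18 correct bits and 12−5=7 errors.

18 correct bits and 7 errors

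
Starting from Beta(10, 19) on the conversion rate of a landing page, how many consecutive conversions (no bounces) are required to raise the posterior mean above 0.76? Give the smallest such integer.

k = 51

After k conversions and 0 bounces the posterior is Beta(10+k, 19), with mean (10+k)/(10+19+k).
Set (10+k)/(29+k) > 0.76 and solve: k > (0.76·29 − 10)/(1 − 0.76) = 50.167.
The smallest integer exceeding 50.167 is 51.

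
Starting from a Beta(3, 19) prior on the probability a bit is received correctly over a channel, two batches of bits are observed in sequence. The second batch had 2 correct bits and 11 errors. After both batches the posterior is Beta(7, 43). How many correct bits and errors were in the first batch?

2 correct bits and 13 errors

Sequential conjugate updates are equivalent to a single update on the pooled data, so total successes = posterior α − prior α and total failures = posterior β − prior β.
Total across both batches: 7−3=4 correct bits, 43−19=24 errors.
Subtract the second batch: 4−2=2 correct bits and 24−11=13 errors.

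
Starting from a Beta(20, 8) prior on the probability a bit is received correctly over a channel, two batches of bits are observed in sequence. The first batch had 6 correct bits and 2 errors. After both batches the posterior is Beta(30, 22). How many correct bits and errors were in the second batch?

Because Beta–binomial updating is additive in the counts, the combined data contributed (α_post−α_prior, β_post−β_prior) successes and failures.
Total across both batches: 30−20=10 correct bits, 22−8=14 errors.
Subtract the first batch: 10−6=4 correct bits and 14−2=12 errors.

4 correct bits and 12 errors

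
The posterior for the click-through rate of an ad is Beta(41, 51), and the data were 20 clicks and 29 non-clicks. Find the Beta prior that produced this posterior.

Under Beta–binomial conjugacy the posterior parameters are (α+s, β+f).
Subtract the data counts: 41−20=21, 51−29=22.

Beta(21, 22)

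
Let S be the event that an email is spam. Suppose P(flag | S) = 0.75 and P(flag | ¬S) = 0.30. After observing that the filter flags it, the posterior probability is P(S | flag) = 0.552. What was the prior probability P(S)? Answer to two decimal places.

In odds form, posterior odds = prior odds × likelihood ratio, so prior odds = posterior odds ÷ LR.
Posterior odds = 0.552/(1−0.552) = 1.2321. LR = 0.75/0.30 = 2.5000.
Prior odds = 1.2321/2.5000 = 0.4928, so P(S) = 0.4928/(1+0.4928) ≈ 0.33.

P(S) = 0.33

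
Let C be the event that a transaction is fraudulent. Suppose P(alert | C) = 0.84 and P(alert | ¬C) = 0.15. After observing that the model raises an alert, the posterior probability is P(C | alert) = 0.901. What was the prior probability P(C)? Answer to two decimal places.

P(C) = 0.62

In odds form, posterior odds = prior odds × likelihood ratio, so prior odds = posterior odds ÷ LR.
Posterior odds = 0.901/(1−0.901) = 9.1010. LR = 0.84/0.15 = 5.6000.
Prior odds = 9.1010/5.6000 = 1.6252, so P(C) = 1.6252/(1+1.6252) ≈ 0.62.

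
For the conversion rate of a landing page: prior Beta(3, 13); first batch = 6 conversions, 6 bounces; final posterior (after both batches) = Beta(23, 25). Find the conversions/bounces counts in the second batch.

Because Beta–binomial updating is additive in the counts, the combined data contributed (α_post−α_prior, β_post−β_prior) successes and failures.
Total across both batches: 23−3=20 conversions, 25−13=12 bounces.
Subtract the first batch: 20−6=14 conversions and 12−6=6 bounces.

14 conversions and 6 bounces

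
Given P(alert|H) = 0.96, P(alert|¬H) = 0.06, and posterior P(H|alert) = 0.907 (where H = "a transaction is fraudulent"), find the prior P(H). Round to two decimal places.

P(H) = 0.38

In odds form, posterior odds = prior odds × likelihood ratio, so prior odds = posterior odds ÷ LR.
Posterior odds = 0.907/(1−0.907) = 9.7527. LR = 0.96/0.06 = 16.0000.
Prior odds = 9.7527/16.0000 = 0.6095, so P(H) = 0.6095/(1+0.6095) ≈ 0.38.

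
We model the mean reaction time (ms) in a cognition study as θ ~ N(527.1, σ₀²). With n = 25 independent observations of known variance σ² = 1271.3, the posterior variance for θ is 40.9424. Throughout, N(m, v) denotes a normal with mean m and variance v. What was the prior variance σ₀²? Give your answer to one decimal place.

σ₀² = 210.1

For the Normal–Normal model with known σ², precisions add: τ_n = τ₀ + n/σ².
So 1/σ₀² = 1/40.9424 − 25/1271.3 = 0.024425 − 0.019665 = 0.004760.
Hence σ₀² = 1/0.004760 ≈ 210.1.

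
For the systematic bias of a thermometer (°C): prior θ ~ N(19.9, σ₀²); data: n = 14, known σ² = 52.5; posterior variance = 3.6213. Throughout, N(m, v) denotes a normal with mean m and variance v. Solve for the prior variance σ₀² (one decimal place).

σ₀² = 105.5

Posterior precision equals prior precision plus data precision: 1/σ_n² = 1/σ₀² + n/σ².
So 1/σ₀² = 1/3.6213 − 14/52.5 = 0.276144 − 0.266667 = 0.009477.
Hence σ₀² = 1/0.009477 ≈ 105.5.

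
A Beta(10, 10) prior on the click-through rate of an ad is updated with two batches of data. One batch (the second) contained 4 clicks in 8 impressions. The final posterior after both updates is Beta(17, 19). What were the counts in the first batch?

3 clicks and 5 non-clicks

Because Beta–binomial updating is additive in the counts, the combined data contributed (α_post−α_prior, β_post−β_prior) successes and failures.
Total across both batches: 17−10=7 clicks, 19−10=9 non-clicks.
Subtract the second batch: 7−4=3 clicks and 9−4=5 non-clicks.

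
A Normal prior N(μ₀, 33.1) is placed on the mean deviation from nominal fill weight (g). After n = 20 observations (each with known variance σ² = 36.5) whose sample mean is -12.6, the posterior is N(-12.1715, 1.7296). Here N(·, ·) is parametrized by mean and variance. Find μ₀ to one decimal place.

μ₀ = -4.4

The posterior mean is a precision-weighted average: μ_n = (τ₀μ₀ + τ_data·x̄)/(τ₀+τ_data), with τ₀=1/σ₀² and τ_data=n/σ².
Here τ₀ = 1/33.1 = 0.030211 and τ_data = 20/36.5 = 0.547945, so τ_n = 0.578156.
Rearranging for μ₀: μ₀ = (μ_n·τ_n − τ_data·x̄)/τ₀ = (-12.1715·0.578156 − 0.547945·-12.6) / 0.030211 = -0.132919/0.030211 ≈ -4.4.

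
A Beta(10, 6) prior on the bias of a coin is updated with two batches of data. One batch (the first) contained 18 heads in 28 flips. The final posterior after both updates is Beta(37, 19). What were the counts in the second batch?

Sequential conjugate updates are equivalent to a single update on the pooled data, so total successes = posterior α − prior α and total failures = posterior β − prior β.
Total across both batches: 37−10=27 heads, 19−6=13 tails.
Subtract the first batch: 27−18=9 heads and 13−10=3 tails.

9 heads and 3 tails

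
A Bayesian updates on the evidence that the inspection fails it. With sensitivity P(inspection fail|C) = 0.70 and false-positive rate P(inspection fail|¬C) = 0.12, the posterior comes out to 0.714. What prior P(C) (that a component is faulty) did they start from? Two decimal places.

P(C) = 0.30

In odds form, posterior odds = prior odds × likelihood ratio, so prior odds = posterior odds ÷ LR.
Posterior odds = 0.714/(1−0.714) = 2.4965. LR = 0.70/0.12 = 5.8333.
Prior odds = 2.4965/5.8333 = 0.4280, so P(C) = 0.4280/(1+0.4280) ≈ 0.30.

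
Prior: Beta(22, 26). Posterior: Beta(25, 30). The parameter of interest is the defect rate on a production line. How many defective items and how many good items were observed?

Beta is conjugate to the binomial likelihood: posterior = Beta(a+s, b+f).
So s = 25 − 22 = 3 and f = 30 − 26 = 4.

3 defective items and 4 good items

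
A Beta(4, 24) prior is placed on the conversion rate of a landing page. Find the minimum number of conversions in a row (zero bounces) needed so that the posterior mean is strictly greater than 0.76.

After k conversions and 0 bounces the posterior is Beta(4+k, 24), with mean (4+k)/(4+24+k).
Set (4+k)/(28+k) > 0.76 and solve: k > (0.76·28 − 4)/(1 − 0.76) = 72.000.
The smallest integer exceeding 72.000 is 73.

k = 73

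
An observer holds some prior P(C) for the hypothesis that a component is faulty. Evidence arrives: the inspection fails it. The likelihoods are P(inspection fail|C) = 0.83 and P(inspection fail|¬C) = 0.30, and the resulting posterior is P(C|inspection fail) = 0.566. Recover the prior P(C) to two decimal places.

Bayes' rule in odds form gives O(C|E) = O(C)·[P(E|C)/P(E|¬C)], hence O(C) = O(C|E)/LR.
Posterior odds = 0.566/(1−0.566) = 1.3041. LR = 0.83/0.30 = 2.7667.
Prior odds = 1.3041/2.7667 = 0.4714, so P(C) = 0.4714/(1+0.4714) ≈ 0.32.

P(C) = 0.32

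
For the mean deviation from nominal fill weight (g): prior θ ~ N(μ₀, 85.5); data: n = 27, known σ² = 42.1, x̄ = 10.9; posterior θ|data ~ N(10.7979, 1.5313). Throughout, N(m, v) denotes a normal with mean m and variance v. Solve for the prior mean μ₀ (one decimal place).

With known observation variance, the Normal–Normal posterior has precision τ_n = τ₀ + n/σ² and mean μ_n = (τ₀μ₀ + (n/σ²)x̄)/τ_n.
Here τ₀ = 1/85.5 = 0.011696 and τ_data = 27/42.1 = 0.641330, so τ_n = 0.653026.
Rearranging for μ₀: μ₀ = (μ_n·τ_n − τ_data·x̄)/τ₀ = (10.7979·0.653026 − 0.641330·10.9) / 0.011696 = 0.060812/0.011696 ≈ 5.2.

μ₀ = 5.2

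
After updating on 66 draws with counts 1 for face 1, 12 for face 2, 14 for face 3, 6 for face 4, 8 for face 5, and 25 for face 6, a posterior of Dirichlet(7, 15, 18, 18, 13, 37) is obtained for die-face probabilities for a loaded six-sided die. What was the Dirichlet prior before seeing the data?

Dirichlet(6, 3, 4, 12, 5, 12)

For a Dirichlet(α) prior with multinomial counts c, the posterior is Dirichlet(α + c) componentwise.
Subtract each count from the matching posterior parameter: 7−1=6, 15−12=3, 18−14=4, 18−6=12, 13−8=5, 37−25=12.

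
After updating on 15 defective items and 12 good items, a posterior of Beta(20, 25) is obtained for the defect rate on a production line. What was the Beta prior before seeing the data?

Beta(5, 13)

Beta is conjugate to the binomial likelihood: posterior = Beta(α+s, β+f).
Subtract the data counts: 20−15=5, 25−12=13.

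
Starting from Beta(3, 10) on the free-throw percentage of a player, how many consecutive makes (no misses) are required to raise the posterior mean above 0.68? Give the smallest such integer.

After k makes and 0 misses the posterior is Beta(3+k, 10), with mean (3+k)/(3+10+k).
Set (3+k)/(13+k) > 0.68 and solve: k > (0.68·13 − 3)/(1 − 0.68) = 18.250.
The smallest integer exceeding 18.250 is 19.

k = 19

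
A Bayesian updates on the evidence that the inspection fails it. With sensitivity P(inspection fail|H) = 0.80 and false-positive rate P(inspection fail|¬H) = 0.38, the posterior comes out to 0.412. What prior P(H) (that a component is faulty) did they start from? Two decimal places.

P(H) = 0.25

In odds form, posterior odds = prior odds × likelihood ratio, so prior odds = posterior odds ÷ LR.
Posterior odds = 0.412/(1−0.412) = 0.7007. LR = 0.80/0.38 = 2.1053.
Prior odds = 0.7007/2.1053 = 0.3328, so P(H) = 0.3328/(1+0.3328) ≈ 0.25.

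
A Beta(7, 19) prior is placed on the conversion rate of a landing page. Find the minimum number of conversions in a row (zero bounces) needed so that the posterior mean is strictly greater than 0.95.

After k conversions and 0 bounces the posterior is Beta(7+k, 19), with mean (7+k)/(7+19+k).
Set (7+k)/(26+k) > 0.95 and solve: k > (0.95·26 − 7)/(1 − 0.95) = 354.000.
The smallest integer exceeding 354.000 is 355, and checking k=355: (362)/(381) = 0.9501 > 0.95.

k = 355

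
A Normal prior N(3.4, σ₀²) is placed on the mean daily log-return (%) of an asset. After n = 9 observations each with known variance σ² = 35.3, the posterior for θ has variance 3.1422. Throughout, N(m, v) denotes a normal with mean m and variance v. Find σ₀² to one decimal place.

For the Normal–Normal model with known σ², precisions add: τ_n = τ₀ + n/σ².
So 1/σ₀² = 1/3.1422 − 9/35.3 = 0.318248 − 0.254958 = 0.063290.
Hence σ₀² = 1/0.063290 ≈ 15.8.

σ₀² = 15.8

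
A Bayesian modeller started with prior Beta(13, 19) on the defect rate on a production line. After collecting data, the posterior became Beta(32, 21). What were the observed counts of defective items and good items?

A Beta(α, β) prior with s successes and f failures in binomial data gives a Beta(α+s, β+f) posterior.
Match parameters: s=32−13=19, f=21−19=2.

19 defective items and 2 good items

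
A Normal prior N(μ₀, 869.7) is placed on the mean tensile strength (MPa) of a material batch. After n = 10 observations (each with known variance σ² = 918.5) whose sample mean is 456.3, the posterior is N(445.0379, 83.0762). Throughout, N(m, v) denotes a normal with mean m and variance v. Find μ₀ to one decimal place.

The posterior mean is a precision-weighted average: μ_n = (τ₀μ₀ + τ_data·x̄)/(τ₀+τ_data), with τ₀=1/σ₀² and τ_data=n/σ².
Here τ₀ = 1/869.7 = 0.001150 and τ_data = 10/918.5 = 0.010887, so τ_n = 0.012037.
Rearranging for μ₀: μ₀ = (μ_n·τ_n − τ_data·x̄)/τ₀ = (445.0379·0.012037 − 0.010887·456.3) / 0.001150 = 0.389183/0.001150 ≈ 338.4.

μ₀ = 338.4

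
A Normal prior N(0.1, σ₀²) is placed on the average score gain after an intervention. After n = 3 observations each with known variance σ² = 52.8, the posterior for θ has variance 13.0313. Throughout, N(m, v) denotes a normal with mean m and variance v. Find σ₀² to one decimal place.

For the Normal–Normal model with known σ², precisions add: τ_n = τ₀ + n/σ².
So 1/σ₀² = 1/13.0313 − 3/52.8 = 0.076738 − 0.056818 = 0.019920.
Hence σ₀² = 1/0.019920 ≈ 50.2.

σ₀² = 50.2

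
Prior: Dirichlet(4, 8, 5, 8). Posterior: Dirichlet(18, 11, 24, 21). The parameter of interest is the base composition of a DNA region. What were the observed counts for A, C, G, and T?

For a Dirichlet(α) prior with multinomial counts c, the posterior is Dirichlet(α + c) componentwise.
Counts are posterior − prior componentwise: 18−4=14, 11−8=3, 24−5=19, 21−8=13.

counts (14, 3, 19, 13)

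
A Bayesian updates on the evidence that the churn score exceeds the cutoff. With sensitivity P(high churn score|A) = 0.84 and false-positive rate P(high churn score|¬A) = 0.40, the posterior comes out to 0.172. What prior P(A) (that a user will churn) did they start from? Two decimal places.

P(A) = 0.09

In odds form, posterior odds = prior odds × likelihood ratio, so prior odds = posterior odds ÷ LR.
Posterior odds = 0.172/(1−0.172) = 0.2077. LR = 0.84/0.40 = 2.1000.
Prior odds = 0.2077/2.1000 = 0.0989, so P(A) = 0.0989/(1+0.0989) ≈ 0.09.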